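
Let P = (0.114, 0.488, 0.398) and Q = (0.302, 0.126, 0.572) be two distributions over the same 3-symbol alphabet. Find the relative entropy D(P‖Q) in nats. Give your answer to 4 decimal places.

0.4054 nats

D(P‖Q) = Σ p·ln(p/q).
  0.114·ln(0.114/0.302) = -0.11106
  0.488·ln(0.488/0.126) = 0.66077
  0.398·ln(0.398/0.572) = -0.14435
D(P‖Q) = 0.4054 nats.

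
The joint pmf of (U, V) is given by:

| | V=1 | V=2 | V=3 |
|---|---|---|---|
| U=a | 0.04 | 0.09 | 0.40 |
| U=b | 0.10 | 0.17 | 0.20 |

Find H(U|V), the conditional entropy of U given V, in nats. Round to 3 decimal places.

Marginals: p(U) = (0.5300, 0.4700), p(V) = (0.1400, 0.2600, 0.6000).
H(U|V) = Σ p(V) · H(U|V=·).
  V=1: p=0.1400, H(U|V=1) = 0.5983
  V=2: p=0.2600, H(U|V=2) = 0.6450
  V=3: p=0.6000, H(U|V=3) = 0.6365
Weighted sum = 0.633 nats.

0.633 nats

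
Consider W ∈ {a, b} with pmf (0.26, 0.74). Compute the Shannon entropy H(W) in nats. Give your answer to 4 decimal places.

H(W) = −Σ p·ln p.
  −(0.26)·ln(0.26) = 0.35024
  −(0.74)·ln(0.74) = 0.22282
Sum: 0.35024 + 0.22282 = 0.5731 nats.

0.5731 nats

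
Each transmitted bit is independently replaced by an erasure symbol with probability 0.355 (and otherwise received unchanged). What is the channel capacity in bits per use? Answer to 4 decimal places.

Binary erasure channel: capacity C = 1 − ε.
C = 1 − 0.355 = 0.6450 bits per channel use.

0.6450 bits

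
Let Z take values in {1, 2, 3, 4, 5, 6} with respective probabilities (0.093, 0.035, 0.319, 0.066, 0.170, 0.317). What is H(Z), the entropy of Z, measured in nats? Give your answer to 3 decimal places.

H(Z) = −Σ p·ln p.
  −(0.093)·ln(0.093) = 0.2209
  −(0.035)·ln(0.035) = 0.1173
  −(0.319)·ln(0.319) = 0.3645
  −(0.066)·ln(0.066) = 0.1794
  −(0.170)·ln(0.170) = 0.3012
  −(0.317)·ln(0.317) = 0.3642
Sum: 0.2209 + 0.1173 + 0.3645 + 0.1794 + 0.3012 + 0.3642 = 1.548 nats.

1.548 nats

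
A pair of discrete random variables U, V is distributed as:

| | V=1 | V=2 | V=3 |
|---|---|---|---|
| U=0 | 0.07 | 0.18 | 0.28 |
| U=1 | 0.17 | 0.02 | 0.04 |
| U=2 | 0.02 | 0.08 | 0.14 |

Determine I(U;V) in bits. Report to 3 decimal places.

Marginals: p(U) = (0.5300, 0.2300, 0.2400), p(V) = (0.2600, 0.2800, 0.4600).
I(U;V) = Σ p(x,y)·log₂[p(x,y)/(p(x)p(y))].
  (0,1): 0.07·log₂(0.5080) = -0.0684
  (0,2): 0.18·log₂(1.2129) = 0.0501
  (0,3): 0.28·log₂(1.1485) = 0.0559
  (1,1): 0.17·log₂(2.8428) = 0.2562
  (1,2): 0.02·log₂(0.3106) = -0.0337
  (1,3): 0.04·log₂(0.3781) = -0.0561
  (2,1): 0.02·log₂(0.3205) = -0.0328
  (2,2): 0.08·log₂(1.1905) = 0.0201
  (2,3): 0.14·log₂(1.2681) = 0.0480
Sum = 0.239 bits.

0.239 bits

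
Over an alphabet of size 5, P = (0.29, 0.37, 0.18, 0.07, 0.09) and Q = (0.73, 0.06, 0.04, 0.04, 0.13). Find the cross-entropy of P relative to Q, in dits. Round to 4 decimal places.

0.9210 dits

H(P,Q) = −Σ p·log₁₀ q.
  −0.29·log₁₀(0.73) = 0.03964
  −0.37·log₁₀(0.06) = 0.45208
  −0.18·log₁₀(0.04) = 0.25163
  −0.07·log₁₀(0.04) = 0.09786
  −0.09·log₁₀(0.13) = 0.07975
H(P,Q) = 0.9210 dits.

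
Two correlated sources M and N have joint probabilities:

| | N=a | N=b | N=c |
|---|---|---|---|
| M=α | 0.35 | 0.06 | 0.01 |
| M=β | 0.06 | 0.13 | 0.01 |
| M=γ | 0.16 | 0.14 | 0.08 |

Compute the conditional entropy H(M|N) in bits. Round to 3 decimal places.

1.322 bits

Marginals: p(M) = (0.4200, 0.2000, 0.3800), p(N) = (0.5700, 0.3300, 0.1000).
H(M|N) = Σ p(N) · H(M|N=·).
  N=a: p=0.5700, H(M|N=a) = 1.2884
  N=b: p=0.3300, H(M|N=b) = 1.5014
  N=c: p=0.1000, H(M|N=c) = 0.9219
Weighted sum = 1.322 bits.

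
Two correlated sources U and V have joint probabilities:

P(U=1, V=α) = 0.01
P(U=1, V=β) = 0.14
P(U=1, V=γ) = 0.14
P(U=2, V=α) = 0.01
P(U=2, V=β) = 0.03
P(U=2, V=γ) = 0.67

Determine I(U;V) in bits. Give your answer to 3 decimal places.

Marginals: p(U) = (0.2900, 0.7100), p(V) = (0.0200, 0.1700, 0.8100).
I(U;V) = H(U) + H(V) − H(U,V).
H(U) = 0.8687, H(V) = 0.7937, H(U,V) = 1.4660.
I(U;V) = 0.8687 + 0.7937 − 1.4660 = 0.196 bits.

0.196 bits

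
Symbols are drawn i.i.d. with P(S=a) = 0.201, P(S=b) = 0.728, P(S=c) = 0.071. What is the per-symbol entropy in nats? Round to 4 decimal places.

0.7414 nats

H(S) = −Σ p·ln p.
  −(0.201)·ln(0.201) = 0.32249
  −(0.728)·ln(0.728) = 0.23111
  −(0.071)·ln(0.071) = 0.18780
Sum: 0.32249 + 0.23111 + 0.18780 = 0.7414 nats.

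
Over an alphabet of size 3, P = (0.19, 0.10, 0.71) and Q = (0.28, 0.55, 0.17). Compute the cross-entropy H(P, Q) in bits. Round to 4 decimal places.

H(P,Q) = −Σ p·log₂ q.
  −0.19·log₂(0.28) = 0.34894
  −0.10·log₂(0.55) = 0.08625
  −0.71·log₂(0.17) = 1.81504
H(P,Q) = 2.2502 bits.

2.2502 bits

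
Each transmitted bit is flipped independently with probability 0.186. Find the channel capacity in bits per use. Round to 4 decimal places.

0.3070 bits

Binary symmetric channel: C = 1 − h₂(ε) where h₂ is the binary entropy function.
h₂(0.186) = −0.186·log₂0.186 − 0.814·log₂0.814 = 0.6930.
C = 1 − 0.6930 = 0.3070 bits per channel use.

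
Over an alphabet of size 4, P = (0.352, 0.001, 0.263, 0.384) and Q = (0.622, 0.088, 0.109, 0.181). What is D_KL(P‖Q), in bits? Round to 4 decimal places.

0.4553 bits

D(P‖Q) = Σ p·log₂(p/q).
  0.352·log₂(0.352/0.622) = -0.28911
  0.001·log₂(0.001/0.088) = -0.00646
  0.263·log₂(0.263/0.109) = 0.33420
  0.384·log₂(0.384/0.181) = 0.41668
D(P‖Q) = 0.4553 bits.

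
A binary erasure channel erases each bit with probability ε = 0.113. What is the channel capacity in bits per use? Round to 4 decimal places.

Binary erasure channel: capacity C = 1 − ε.
C = 1 − 0.113 = 0.8870 bits per channel use.

0.8870 bits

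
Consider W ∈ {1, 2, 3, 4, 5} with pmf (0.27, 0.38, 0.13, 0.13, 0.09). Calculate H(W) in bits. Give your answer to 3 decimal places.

H(W) = −Σ p·log₂ p.
  −(0.27)·log₂(0.27) = 0.5100
  −(0.38)·log₂(0.38) = 0.5305
  −(0.13)·log₂(0.13) = 0.3826
  −(0.13)·log₂(0.13) = 0.3826
  −(0.09)·log₂(0.09) = 0.3127
Sum: 0.5100 + 0.5305 + 0.3826 + 0.3826 + 0.3127 = 2.118 bits.

2.118 bits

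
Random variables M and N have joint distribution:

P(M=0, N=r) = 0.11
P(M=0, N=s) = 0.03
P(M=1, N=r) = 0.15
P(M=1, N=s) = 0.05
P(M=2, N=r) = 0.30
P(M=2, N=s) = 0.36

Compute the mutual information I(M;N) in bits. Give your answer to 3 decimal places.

0.066 bits

Marginals: p(M) = (0.1400, 0.2000, 0.6600), p(N) = (0.5600, 0.4400).
I(M;N) = H(M) + H(N) − H(M,N).
H(M) = 1.2571, H(N) = 0.9896, H(M,N) = 2.1804.
I(M;N) = 1.2571 + 0.9896 − 2.1804 = 0.066 bits.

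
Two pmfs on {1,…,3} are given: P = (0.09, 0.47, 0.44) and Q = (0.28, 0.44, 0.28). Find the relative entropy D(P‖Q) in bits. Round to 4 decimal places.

0.1843 bits

D(P‖Q) = Σ p·log₂(p/q).
  0.09·log₂(0.09/0.28) = -0.14737
  0.47·log₂(0.47/0.44) = 0.04472
  0.44·log₂(0.44/0.28) = 0.28691
D(P‖Q) = 0.1843 bits.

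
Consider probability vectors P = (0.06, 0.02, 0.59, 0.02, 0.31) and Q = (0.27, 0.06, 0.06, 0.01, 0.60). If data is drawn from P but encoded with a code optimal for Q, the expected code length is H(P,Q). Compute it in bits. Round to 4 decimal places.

2.9506 bits

H(P,Q) = −Σ p·log₂ q.
  −0.06·log₂(0.27) = 0.11334
  −0.02·log₂(0.06) = 0.08118
  −0.59·log₂(0.06) = 2.39475
  −0.02·log₂(0.01) = 0.13288
  −0.31·log₂(0.60) = 0.22846
H(P,Q) = 2.9506 bits.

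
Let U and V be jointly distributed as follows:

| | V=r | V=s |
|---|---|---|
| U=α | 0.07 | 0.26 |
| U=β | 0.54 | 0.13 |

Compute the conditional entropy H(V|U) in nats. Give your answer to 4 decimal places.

0.5002 nats

Chain rule: H(V|U) = H(U,V) − H(U).
Marginals: p(U) = (0.3300, 0.6700), p(V) = (0.6100, 0.3900).
H(U,V) = 1.1344 nats; H(U) = 0.6342 nats.
H(V|U) = 1.1344 − 0.6342 = 0.5002 nats.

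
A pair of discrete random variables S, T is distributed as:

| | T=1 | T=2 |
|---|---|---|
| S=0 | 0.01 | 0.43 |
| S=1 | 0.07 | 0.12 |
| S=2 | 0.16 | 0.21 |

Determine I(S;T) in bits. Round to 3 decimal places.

0.181 bits

Marginals: p(S) = (0.4400, 0.1900, 0.3700), p(T) = (0.2400, 0.7600).
I(S;T) = H(S) + H(T) − H(S,T).
H(S) = 1.5071, H(T) = 0.7950, H(S,T) = 2.1215.
I(S;T) = 1.5071 + 0.7950 − 2.1215 = 0.181 bits.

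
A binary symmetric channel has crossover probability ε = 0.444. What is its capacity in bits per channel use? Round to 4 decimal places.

Binary symmetric channel: C = 1 − h₂(ε) where h₂ is the binary entropy function.
h₂(0.444) = −0.444·log₂0.444 − 0.556·log₂0.556 = 0.9909.
C = 1 − 0.9909 = 0.0091 bits per channel use.

0.0091 bits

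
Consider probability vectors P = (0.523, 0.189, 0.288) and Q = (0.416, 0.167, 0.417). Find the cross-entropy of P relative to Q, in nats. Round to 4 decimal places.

1.0489 nats

H(P,Q) = −Σ p·ln q.
  −0.523·ln(0.416) = 0.45871
  −0.189·ln(0.167) = 0.33826
  −0.288·ln(0.417) = 0.25190
H(P,Q) = 1.0489 nats.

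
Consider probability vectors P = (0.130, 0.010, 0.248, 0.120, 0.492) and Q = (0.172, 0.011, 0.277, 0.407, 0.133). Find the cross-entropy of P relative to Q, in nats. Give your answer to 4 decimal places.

1.6927 nats

H(P,Q) = −Σ p·ln q.
  −0.130·ln(0.172) = 0.22883
  −0.010·ln(0.011) = 0.04510
  −0.248·ln(0.277) = 0.31837
  −0.120·ln(0.407) = 0.10787
  −0.492·ln(0.133) = 0.99256
H(P,Q) = 1.6927 nats.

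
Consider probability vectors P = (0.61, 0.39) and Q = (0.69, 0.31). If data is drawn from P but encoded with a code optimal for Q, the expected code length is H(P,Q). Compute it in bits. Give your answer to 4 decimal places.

0.9855 bits

H(P,Q) = −Σ p·log₂ q.
  −0.61·log₂(0.69) = 0.32655
  −0.39·log₂(0.31) = 0.65897
H(P,Q) = 0.9855 bits.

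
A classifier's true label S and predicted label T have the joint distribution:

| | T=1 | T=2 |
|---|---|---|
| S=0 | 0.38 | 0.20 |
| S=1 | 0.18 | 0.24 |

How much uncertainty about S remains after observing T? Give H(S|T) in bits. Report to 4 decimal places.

Marginals: p(S) = (0.5800, 0.4200), p(T) = (0.5600, 0.4400).
H(S|T) = Σ p(T) · H(S|T=·).
  T=1: p=0.5600, H(S|T=1) = 0.9059
  T=2: p=0.4400, H(S|T=2) = 0.9940
Weighted sum = 0.9447 bits.

0.9447 bits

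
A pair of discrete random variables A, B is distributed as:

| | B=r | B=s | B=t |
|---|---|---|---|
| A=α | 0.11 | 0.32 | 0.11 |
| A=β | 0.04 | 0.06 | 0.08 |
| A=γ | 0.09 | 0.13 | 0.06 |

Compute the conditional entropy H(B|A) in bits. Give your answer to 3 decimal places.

Chain rule: H(B|A) = H(A,B) − H(A).
Marginals: p(A) = (0.5400, 0.1800, 0.2800), p(B) = (0.2400, 0.5100, 0.2500).
H(A,B) = 2.8862 bits; H(A) = 1.4396 bits.
H(B|A) = 2.8862 − 1.4396 = 1.447 bits.

1.447 bits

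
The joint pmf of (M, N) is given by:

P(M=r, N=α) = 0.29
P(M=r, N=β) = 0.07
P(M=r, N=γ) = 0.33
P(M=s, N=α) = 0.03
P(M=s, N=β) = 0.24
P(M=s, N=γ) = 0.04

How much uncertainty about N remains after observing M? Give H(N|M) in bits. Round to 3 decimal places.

1.253 bits

Marginals: p(M) = (0.6900, 0.3100), p(N) = (0.3200, 0.3100, 0.3700).
H(N|M) = Σ p(M) · H(N|M=·).
  M=r: p=0.6900, H(N|M=r) = 1.3694
  M=s: p=0.3100, H(N|M=s) = 0.9931
Weighted sum = 1.253 bits.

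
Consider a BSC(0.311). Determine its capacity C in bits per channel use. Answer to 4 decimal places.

Binary symmetric channel: C = 1 − h₂(ε) where h₂ is the binary entropy function.
h₂(0.311) = −0.311·log₂0.311 − 0.689·log₂0.689 = 0.8943.
C = 1 − 0.8943 = 0.1057 bits per channel use.

0.1057 bits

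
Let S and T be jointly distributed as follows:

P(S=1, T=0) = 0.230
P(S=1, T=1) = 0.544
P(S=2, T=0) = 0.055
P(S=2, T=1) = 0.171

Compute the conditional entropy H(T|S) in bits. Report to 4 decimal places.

0.8603 bits

Chain rule: H(T|S) = H(S,T) − H(S).
Marginals: p(S) = (0.7740, 0.2260), p(T) = (0.2850, 0.7150).
H(S,T) = 1.6313 bits; H(S) = 0.7710 bits.
H(T|S) = 1.6313 − 0.7710 = 0.8603 bits.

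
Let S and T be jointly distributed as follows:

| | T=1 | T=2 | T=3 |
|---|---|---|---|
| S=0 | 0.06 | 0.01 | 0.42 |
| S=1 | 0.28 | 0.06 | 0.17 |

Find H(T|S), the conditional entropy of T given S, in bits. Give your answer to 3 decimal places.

1.028 bits

Chain rule: H(T|S) = H(S,T) − H(S).
Marginals: p(S) = (0.4900, 0.5100), p(T) = (0.3400, 0.0700, 0.5900).
H(S,T) = 2.0280 bits; H(S) = 0.9997 bits.
H(T|S) = 2.0280 − 0.9997 = 1.028 bits.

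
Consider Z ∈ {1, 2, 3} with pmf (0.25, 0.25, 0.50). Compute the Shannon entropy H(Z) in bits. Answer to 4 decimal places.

1.5000 bits

H(Z) = −Σ p·log₂ p.
  −(0.25)·log₂(0.25) = 0.50000
  −(0.25)·log₂(0.25) = 0.50000
  −(0.50)·log₂(0.50) = 0.50000
Sum: 0.50000 + 0.50000 + 0.50000 = 1.5000 bits.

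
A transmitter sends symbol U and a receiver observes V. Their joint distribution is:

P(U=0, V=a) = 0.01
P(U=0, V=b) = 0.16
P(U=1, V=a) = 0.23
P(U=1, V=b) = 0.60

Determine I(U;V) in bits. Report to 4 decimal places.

Marginals: p(U) = (0.1700, 0.8300), p(V) = (0.2400, 0.7600).
I(U;V) = H(U) + H(V) − H(U,V).
H(U) = 0.6577, H(V) = 0.7950, H(U,V) = 1.4193.
I(U;V) = 0.6577 + 0.7950 − 1.4193 = 0.0334 bits.

0.0334 bits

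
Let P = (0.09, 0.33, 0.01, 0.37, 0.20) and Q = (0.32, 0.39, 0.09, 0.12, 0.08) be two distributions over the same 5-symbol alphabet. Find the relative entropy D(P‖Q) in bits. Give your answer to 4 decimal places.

0.5895 bits

D(P‖Q) = Σ p·log₂(p/q).
  0.09·log₂(0.09/0.32) = -0.16471
  0.33·log₂(0.33/0.39) = -0.07953
  0.01·log₂(0.01/0.09) = -0.03170
  0.37·log₂(0.37/0.12) = 0.60106
  0.20·log₂(0.20/0.08) = 0.26439
D(P‖Q) = 0.5895 bits.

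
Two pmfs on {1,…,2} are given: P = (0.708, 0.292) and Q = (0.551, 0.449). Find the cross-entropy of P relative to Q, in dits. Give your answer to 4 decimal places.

0.2848 dits

H(P,Q) = −Σ p·log₁₀ q.
  −0.708·log₁₀(0.551) = 0.18326
  −0.292·log₁₀(0.449) = 0.10154
H(P,Q) = 0.2848 dits.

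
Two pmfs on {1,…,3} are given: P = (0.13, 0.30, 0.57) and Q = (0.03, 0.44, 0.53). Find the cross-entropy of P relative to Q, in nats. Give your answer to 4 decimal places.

1.0640 nats

H(P,Q) = −Σ p·ln q.
  −0.13·ln(0.03) = 0.45585
  −0.30·ln(0.44) = 0.24629
  −0.57·ln(0.53) = 0.36188
H(P,Q) = 1.0640 nats.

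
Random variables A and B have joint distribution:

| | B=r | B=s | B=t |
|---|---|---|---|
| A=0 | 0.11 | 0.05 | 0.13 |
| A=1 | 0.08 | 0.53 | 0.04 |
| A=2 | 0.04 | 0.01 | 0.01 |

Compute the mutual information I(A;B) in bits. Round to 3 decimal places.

0.317 bits

Marginals: p(A) = (0.2900, 0.6500, 0.0600), p(B) = (0.2300, 0.5900, 0.1800).
I(A;B) = H(A) + H(B) − H(A,B).
H(A) = 1.1654, H(B) = 1.3821, H(A,B) = 2.2304.
I(A;B) = 1.1654 + 1.3821 − 2.2304 = 0.317 bits.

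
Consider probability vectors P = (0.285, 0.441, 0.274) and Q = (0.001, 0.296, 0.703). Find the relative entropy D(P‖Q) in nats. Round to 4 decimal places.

1.5286 nats

D(P‖Q) = Σ p·ln(p/q).
  0.285·ln(0.285/0.001) = 1.61096
  0.441·ln(0.441/0.296) = 0.17582
  0.274·ln(0.274/0.703) = -0.25817
D(P‖Q) = 1.5286 nats.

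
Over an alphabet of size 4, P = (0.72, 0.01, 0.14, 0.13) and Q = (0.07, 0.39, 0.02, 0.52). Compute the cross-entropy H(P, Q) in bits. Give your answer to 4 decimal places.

3.6886 bits

H(P,Q) = −Σ p·log₂ q.
  −0.72·log₂(0.07) = 2.76228
  −0.01·log₂(0.39) = 0.01358
  −0.14·log₂(0.02) = 0.79014
  −0.13·log₂(0.52) = 0.12264
H(P,Q) = 3.6886 bits.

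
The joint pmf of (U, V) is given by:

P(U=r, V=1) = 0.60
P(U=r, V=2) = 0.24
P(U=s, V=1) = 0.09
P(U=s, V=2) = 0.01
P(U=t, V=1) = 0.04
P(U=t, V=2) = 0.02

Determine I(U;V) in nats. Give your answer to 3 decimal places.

Marginals: p(U) = (0.8400, 0.1000, 0.0600), p(V) = (0.7300, 0.2700).
I(U;V) = H(U) + H(V) − H(U,V).
H(U) = 0.5455, H(V) = 0.5833, H(U,V) = 1.1188.
I(U;V) = 0.5455 + 0.5833 − 1.1188 = 0.010 nats.

0.010 nats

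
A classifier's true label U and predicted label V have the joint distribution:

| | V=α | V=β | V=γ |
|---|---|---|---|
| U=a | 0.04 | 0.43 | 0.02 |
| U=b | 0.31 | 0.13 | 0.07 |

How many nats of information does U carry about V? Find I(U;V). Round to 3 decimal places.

0.217 nats

Marginals: p(U) = (0.4900, 0.5100), p(V) = (0.3500, 0.5600, 0.0900).
I(U;V) = Σ p(x,y)·ln[p(x,y)/(p(x)p(y))].
  (a,α): 0.04·ln(0.2332) = -0.0582
  (a,β): 0.43·ln(1.5671) = 0.1932
  (a,γ): 0.02·ln(0.4535) = -0.0158
  (b,α): 0.31·ln(1.7367) = 0.1711
  (b,β): 0.13·ln(0.4552) = -0.1023
  (b,γ): 0.07·ln(1.5251) = 0.0295
Sum = 0.217 nats.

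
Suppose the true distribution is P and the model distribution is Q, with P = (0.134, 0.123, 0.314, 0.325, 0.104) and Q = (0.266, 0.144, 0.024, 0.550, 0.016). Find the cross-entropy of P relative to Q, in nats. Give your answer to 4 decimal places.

2.2113 nats

H(P,Q) = −Σ p·ln q.
  −0.134·ln(0.266) = 0.17745
  −0.123·ln(0.144) = 0.23837
  −0.314·ln(0.024) = 1.17113
  −0.325·ln(0.550) = 0.19430
  −0.104·ln(0.016) = 0.43006
H(P,Q) = 2.2113 nats.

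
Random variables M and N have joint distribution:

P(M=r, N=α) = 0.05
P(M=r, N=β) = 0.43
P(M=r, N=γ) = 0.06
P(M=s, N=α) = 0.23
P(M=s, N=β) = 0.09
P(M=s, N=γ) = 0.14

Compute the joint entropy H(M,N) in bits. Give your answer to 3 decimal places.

2.181 bits

H(M,N) = −Σ p(x,y)·log₂ p(x,y) over all 6 cells.
  cell (r,α): −0.05·log₂0.05 = 0.2161
  cell (r,β): −0.43·log₂0.43 = 0.5236
  cell (r,γ): −0.06·log₂0.06 = 0.2435
  cell (s,α): −0.23·log₂0.23 = 0.4877
  cell (s,β): −0.09·log₂0.09 = 0.3127
  cell (s,γ): −0.14·log₂0.14 = 0.3971
Sum = 2.181 bits.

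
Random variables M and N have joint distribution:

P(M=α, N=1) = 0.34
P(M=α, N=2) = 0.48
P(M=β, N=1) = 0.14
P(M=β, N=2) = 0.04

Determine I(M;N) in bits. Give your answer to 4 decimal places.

0.0586 bits

Marginals: p(M) = (0.8200, 0.1800), p(N) = (0.4800, 0.5200).
I(M;N) = H(M) + H(N) − H(M,N).
H(M) = 0.6801, H(N) = 0.9988, H(M,N) = 1.6203.
I(M;N) = 0.6801 + 0.9988 − 1.6203 = 0.0586 bits.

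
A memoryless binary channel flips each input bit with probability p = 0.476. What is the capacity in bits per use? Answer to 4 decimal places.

Binary symmetric channel: C = 1 − h₂(ε) where h₂ is the binary entropy function.
h₂(0.476) = −0.476·log₂0.476 − 0.524·log₂0.524 = 0.9983.
C = 1 − 0.9983 = 0.0017 bits per channel use.

0.0017 bits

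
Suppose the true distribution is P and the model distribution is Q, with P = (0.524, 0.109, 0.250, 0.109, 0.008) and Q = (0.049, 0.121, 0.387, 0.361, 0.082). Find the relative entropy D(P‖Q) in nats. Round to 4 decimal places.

D(P‖Q) = Σ p·ln(p/q).
  0.524·ln(0.524/0.049) = 1.24171
  0.109·ln(0.109/0.121) = -0.01138
  0.250·ln(0.250/0.387) = -0.10924
  0.109·ln(0.109/0.361) = -0.13053
  0.008·ln(0.008/0.082) = -0.01862
D(P‖Q) = 0.9719 nats.

0.9719 nats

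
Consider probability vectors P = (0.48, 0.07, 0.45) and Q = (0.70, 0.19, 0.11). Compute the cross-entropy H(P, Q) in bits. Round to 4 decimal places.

1.8477 bits

H(P,Q) = −Σ p·log₂ q.
  −0.48·log₂(0.70) = 0.24700
  −0.07·log₂(0.19) = 0.16772
  −0.45·log₂(0.11) = 1.43299
H(P,Q) = 1.8477 bits.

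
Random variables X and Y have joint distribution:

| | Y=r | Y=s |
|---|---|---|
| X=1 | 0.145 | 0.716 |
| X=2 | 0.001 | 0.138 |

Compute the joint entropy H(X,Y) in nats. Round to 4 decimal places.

H(X,Y) = −Σ p(x,y)·ln p(x,y) over all 4 cells.
  cell (1,r): −0.145·ln0.145 = 0.28000
  cell (1,s): −0.716·ln0.716 = 0.23920
  cell (2,r): −0.001·ln0.001 = 0.00691
  cell (2,s): −0.138·ln0.138 = 0.27331
Sum = 0.7994 nats.

0.7994 nats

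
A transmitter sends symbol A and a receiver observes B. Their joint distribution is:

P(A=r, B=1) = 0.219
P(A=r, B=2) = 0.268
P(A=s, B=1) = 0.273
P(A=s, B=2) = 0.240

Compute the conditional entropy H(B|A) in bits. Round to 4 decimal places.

0.9949 bits

Chain rule: H(B|A) = H(A,B) − H(A).
Marginals: p(A) = (0.4870, 0.5130), p(B) = (0.4920, 0.5080).
H(A,B) = 1.9944 bits; H(A) = 0.9995 bits.
H(B|A) = 1.9944 − 0.9995 = 0.9949 bits.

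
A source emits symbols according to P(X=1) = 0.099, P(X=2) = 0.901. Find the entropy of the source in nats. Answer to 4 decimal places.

0.3229 nats

H(X) = −Σ p·ln p.
  −(0.099)·ln(0.099) = 0.22895
  −(0.901)·ln(0.901) = 0.09393
Sum: 0.22895 + 0.09393 = 0.3229 nats.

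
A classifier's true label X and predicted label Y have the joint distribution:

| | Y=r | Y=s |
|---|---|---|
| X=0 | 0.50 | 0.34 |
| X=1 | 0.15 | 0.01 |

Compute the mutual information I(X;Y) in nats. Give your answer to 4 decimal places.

Marginals: p(X) = (0.8400, 0.1600), p(Y) = (0.6500, 0.3500).
I(X;Y) = H(X) + H(Y) − H(X,Y).
H(X) = 0.4397, H(Y) = 0.6474, H(X,Y) = 1.0440.
I(X;Y) = 0.4397 + 0.6474 − 1.0440 = 0.0431 nats.

0.0431 nats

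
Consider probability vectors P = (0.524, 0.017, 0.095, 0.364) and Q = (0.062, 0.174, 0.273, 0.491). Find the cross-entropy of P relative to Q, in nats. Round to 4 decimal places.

1.8690 nats

H(P,Q) = −Σ p·ln q.
  −0.524·ln(0.062) = 1.45705
  −0.017·ln(0.174) = 0.02973
  −0.095·ln(0.273) = 0.12334
  −0.364·ln(0.491) = 0.25892
H(P,Q) = 1.8690 nats.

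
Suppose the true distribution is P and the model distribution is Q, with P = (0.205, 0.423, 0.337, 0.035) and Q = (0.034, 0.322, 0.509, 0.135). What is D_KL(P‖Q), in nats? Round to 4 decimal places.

0.2975 nats

D(P‖Q) = Σ p·ln(p/q).
  0.205·ln(0.205/0.034) = 0.36831
  0.423·ln(0.423/0.322) = 0.11540
  0.337·ln(0.337/0.509) = -0.13897
  0.035·ln(0.035/0.135) = -0.04725
D(P‖Q) = 0.2975 nats.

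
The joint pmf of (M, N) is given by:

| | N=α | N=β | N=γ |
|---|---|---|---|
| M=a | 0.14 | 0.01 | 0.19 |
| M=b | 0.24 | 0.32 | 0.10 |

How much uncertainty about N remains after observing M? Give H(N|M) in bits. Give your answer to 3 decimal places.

Chain rule: H(N|M) = H(M,N) − H(M).
Marginals: p(M) = (0.3400, 0.6600), p(N) = (0.3800, 0.3300, 0.2900).
H(M,N) = 2.2711 bits; H(M) = 0.9248 bits.
H(N|M) = 2.2711 − 0.9248 = 1.346 bits.

1.346 bits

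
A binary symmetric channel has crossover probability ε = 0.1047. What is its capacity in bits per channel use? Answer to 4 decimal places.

0.5163 bits

Binary symmetric channel: C = 1 − h₂(ε) where h₂ is the binary entropy function.
h₂(0.1047) = −0.1047·log₂0.1047 − 0.8953·log₂0.8953 = 0.4837.
C = 1 − 0.4837 = 0.5163 bits per channel use.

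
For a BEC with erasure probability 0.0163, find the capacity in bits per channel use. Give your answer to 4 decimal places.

Binary erasure channel: capacity C = 1 − ε.
C = 1 − 0.0163 = 0.9837 bits per channel use.

0.9837 bits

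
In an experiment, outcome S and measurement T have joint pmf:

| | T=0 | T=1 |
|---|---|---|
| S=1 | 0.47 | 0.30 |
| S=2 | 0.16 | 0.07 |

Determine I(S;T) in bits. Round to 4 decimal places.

Marginals: p(S) = (0.7700, 0.2300), p(T) = (0.6300, 0.3700).
I(S;T) = Σ p(x,y)·log₂[p(x,y)/(p(x)p(y))].
  (1,0): 0.47·log₂(0.9689) = -0.02144
  (1,1): 0.30·log₂(1.0530) = 0.02235
  (2,0): 0.16·log₂(1.1042) = 0.02288
  (2,1): 0.07·log₂(0.8226) = -0.01973
Sum = 0.0041 bits.

0.0041 bits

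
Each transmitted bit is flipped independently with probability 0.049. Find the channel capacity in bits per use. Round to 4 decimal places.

Binary symmetric channel: C = 1 − h₂(ε) where h₂ is the binary entropy function.
h₂(0.049) = −0.049·log₂0.049 − 0.951·log₂0.951 = 0.2821.
C = 1 − 0.2821 = 0.7179 bits per channel use.

0.7179 bits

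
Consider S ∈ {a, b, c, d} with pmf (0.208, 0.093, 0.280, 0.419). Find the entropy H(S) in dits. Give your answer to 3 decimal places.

0.551 dits

H(S) = −Σ p·log₁₀ p.
  −(0.208)·log₁₀(0.208) = 0.1418
  −(0.093)·log₁₀(0.093) = 0.0959
  −(0.280)·log₁₀(0.280) = 0.1548
  −(0.419)·log₁₀(0.419) = 0.1583
Sum: 0.1418 + 0.0959 + 0.1548 + 0.1583 = 0.551 dits.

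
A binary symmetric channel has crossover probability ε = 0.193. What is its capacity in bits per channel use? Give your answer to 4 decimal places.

0.2923 bits

Binary symmetric channel: C = 1 − h₂(ε) where h₂ is the binary entropy function.
h₂(0.193) = −0.193·log₂0.193 − 0.807·log₂0.807 = 0.7077.
C = 1 − 0.7077 = 0.2923 bits per channel use.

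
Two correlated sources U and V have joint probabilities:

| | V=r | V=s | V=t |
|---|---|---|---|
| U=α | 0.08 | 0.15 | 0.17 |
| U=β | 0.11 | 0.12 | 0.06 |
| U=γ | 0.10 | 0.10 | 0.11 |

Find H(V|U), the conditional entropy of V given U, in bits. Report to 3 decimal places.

1.542 bits

Chain rule: H(V|U) = H(U,V) − H(U).
Marginals: p(U) = (0.4000, 0.2900, 0.3100), p(V) = (0.2900, 0.3700, 0.3400).
H(U,V) = 3.1122 bits; H(U) = 1.5705 bits.
H(V|U) = 3.1122 − 1.5705 = 1.542 bits.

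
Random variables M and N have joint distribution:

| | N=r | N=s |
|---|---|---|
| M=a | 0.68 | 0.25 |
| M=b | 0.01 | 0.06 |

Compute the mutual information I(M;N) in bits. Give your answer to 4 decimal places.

0.0708 bits

Marginals: p(M) = (0.9300, 0.0700), p(N) = (0.6900, 0.3100).
I(M;N) = Σ p(x,y)·log₂[p(x,y)/(p(x)p(y))].
  (a,r): 0.68·log₂(1.0597) = 0.05687
  (a,s): 0.25·log₂(0.8672) = -0.05141
  (b,r): 0.01·log₂(0.2070) = -0.02272
  (b,s): 0.06·log₂(2.7650) = 0.08804
Sum = 0.0708 bits.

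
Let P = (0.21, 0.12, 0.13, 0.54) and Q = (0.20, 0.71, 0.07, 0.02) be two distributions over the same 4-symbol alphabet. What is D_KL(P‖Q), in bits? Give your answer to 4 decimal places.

D(P‖Q) = Σ p·log₂(p/q).
  0.21·log₂(0.21/0.20) = 0.01478
  0.12·log₂(0.12/0.71) = -0.30777
  0.13·log₂(0.13/0.07) = 0.11610
  0.54·log₂(0.54/0.02) = 2.56764
D(P‖Q) = 2.3907 bits.

2.3907 bits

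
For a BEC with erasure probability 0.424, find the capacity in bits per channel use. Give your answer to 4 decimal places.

0.5760 bits

Binary erasure channel: capacity C = 1 − ε.
C = 1 − 0.424 = 0.5760 bits per channel use.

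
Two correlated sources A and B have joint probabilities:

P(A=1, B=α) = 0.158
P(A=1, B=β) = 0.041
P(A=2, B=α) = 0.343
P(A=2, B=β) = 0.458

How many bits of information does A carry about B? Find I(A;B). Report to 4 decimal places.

Marginals: p(A) = (0.1990, 0.8010), p(B) = (0.5010, 0.4990).
I(A;B) = Σ p(x,y)·log₂[p(x,y)/(p(x)p(y))].
  (1,α): 0.158·log₂(1.5848) = 0.10496
  (1,β): 0.041·log₂(0.4129) = -0.05232
  (2,α): 0.343·log₂(0.8547) = -0.07768
  (2,β): 0.458·log₂(1.1459) = 0.08997
Sum = 0.0649 bits.

0.0649 bits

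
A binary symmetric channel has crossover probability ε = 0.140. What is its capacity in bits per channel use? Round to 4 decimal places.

0.4158 bits

Binary symmetric channel: C = 1 − h₂(ε) where h₂ is the binary entropy function.
h₂(0.140) = −0.140·log₂0.140 − 0.860·log₂0.860 = 0.5842.
C = 1 − 0.5842 = 0.4158 bits per channel use.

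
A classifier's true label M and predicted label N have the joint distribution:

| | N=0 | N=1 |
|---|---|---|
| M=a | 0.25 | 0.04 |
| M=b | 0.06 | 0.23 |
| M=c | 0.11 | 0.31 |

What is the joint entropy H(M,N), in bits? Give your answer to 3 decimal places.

H(M,N) = −Σ p(x,y)·log₂ p(x,y) over all 6 cells.
  cell (a,0): −0.25·log₂0.25 = 0.5000
  cell (a,1): −0.04·log₂0.04 = 0.1858
  cell (b,0): −0.06·log₂0.06 = 0.2435
  cell (b,1): −0.23·log₂0.23 = 0.4877
  cell (c,0): −0.11·log₂0.11 = 0.3503
  cell (c,1): −0.31·log₂0.31 = 0.5238
Sum = 2.291 bits.

2.291 bits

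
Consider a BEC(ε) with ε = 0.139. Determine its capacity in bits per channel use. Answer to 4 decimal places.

Binary erasure channel: capacity C = 1 − ε.
C = 1 − 0.139 = 0.8610 bits per channel use.

0.8610 bits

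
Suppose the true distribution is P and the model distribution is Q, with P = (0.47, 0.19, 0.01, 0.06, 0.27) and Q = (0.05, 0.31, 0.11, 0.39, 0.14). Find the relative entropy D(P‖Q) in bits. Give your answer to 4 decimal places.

D(P‖Q) = Σ p·log₂(p/q).
  0.47·log₂(0.47/0.05) = 1.51935
  0.19·log₂(0.19/0.31) = -0.13419
  0.01·log₂(0.01/0.11) = -0.03459
  0.06·log₂(0.06/0.39) = -0.16203
  0.27·log₂(0.27/0.14) = 0.25583
D(P‖Q) = 1.4444 bits.

1.4444 bits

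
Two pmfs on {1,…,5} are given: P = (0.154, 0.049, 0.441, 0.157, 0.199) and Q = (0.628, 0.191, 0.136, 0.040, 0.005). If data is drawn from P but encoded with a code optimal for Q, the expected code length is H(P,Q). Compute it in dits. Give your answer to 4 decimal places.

H(P,Q) = −Σ p·log₁₀ q.
  −0.154·log₁₀(0.628) = 0.03111
  −0.049·log₁₀(0.191) = 0.03523
  −0.441·log₁₀(0.136) = 0.38211
  −0.157·log₁₀(0.040) = 0.21948
  −0.199·log₁₀(0.005) = 0.45790
H(P,Q) = 1.1258 dits.

1.1258 dits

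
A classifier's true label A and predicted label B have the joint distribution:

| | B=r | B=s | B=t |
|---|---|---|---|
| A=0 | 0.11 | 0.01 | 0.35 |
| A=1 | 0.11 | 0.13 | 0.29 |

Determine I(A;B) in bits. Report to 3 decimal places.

Marginals: p(A) = (0.4700, 0.5300), p(B) = (0.2200, 0.1400, 0.6400).
I(A;B) = H(A) + H(B) − H(A,B).
H(A) = 0.9974, H(B) = 1.2898, H(A,B) = 2.1977.
I(A;B) = 0.9974 + 1.2898 − 2.1977 = 0.089 bits.

0.089 bits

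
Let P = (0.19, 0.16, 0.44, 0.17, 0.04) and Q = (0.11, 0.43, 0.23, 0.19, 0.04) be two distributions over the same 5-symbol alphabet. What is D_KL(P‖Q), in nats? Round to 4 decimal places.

D(P‖Q) = Σ p·ln(p/q).
  0.19·ln(0.19/0.11) = 0.10384
  0.16·ln(0.16/0.43) = -0.15818
  0.44·ln(0.44/0.23) = 0.28543
  0.17·ln(0.17/0.19) = -0.01891
  0.04·ln(0.04/0.04) = 0.00000
D(P‖Q) = 0.2122 nats.

0.2122 nats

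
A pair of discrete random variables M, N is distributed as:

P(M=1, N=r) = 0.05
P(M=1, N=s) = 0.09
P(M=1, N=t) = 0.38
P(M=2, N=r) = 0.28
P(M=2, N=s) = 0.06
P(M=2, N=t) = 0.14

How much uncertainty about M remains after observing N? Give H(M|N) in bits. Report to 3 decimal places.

0.785 bits

Chain rule: H(M|N) = H(M,N) − H(N).
Marginals: p(M) = (0.5200, 0.4800), p(N) = (0.3300, 0.1500, 0.5200).
H(M,N) = 2.2141 bits; H(N) = 1.4289 bits.
H(M|N) = 2.2141 − 1.4289 = 0.785 bits.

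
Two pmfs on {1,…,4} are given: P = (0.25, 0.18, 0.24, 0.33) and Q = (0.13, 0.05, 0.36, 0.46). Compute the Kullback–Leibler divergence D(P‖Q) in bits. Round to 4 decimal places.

0.2700 bits

D(P‖Q) = Σ p·log₂(p/q).
  0.25·log₂(0.25/0.13) = 0.23585
  0.18·log₂(0.18/0.05) = 0.33264
  0.24·log₂(0.24/0.36) = -0.14039
  0.33·log₂(0.33/0.46) = -0.15813
D(P‖Q) = 0.2700 bits.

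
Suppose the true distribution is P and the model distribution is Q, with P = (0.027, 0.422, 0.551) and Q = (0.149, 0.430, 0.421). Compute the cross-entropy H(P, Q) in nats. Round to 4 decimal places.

H(P,Q) = −Σ p·ln q.
  −0.027·ln(0.149) = 0.05140
  −0.422·ln(0.430) = 0.35616
  −0.551·ln(0.421) = 0.47668
H(P,Q) = 0.8842 nats.

0.8842 nats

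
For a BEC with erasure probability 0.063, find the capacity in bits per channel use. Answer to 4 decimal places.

0.9370 bits

Binary erasure channel: capacity C = 1 − ε.
C = 1 − 0.063 = 0.9370 bits per channel use.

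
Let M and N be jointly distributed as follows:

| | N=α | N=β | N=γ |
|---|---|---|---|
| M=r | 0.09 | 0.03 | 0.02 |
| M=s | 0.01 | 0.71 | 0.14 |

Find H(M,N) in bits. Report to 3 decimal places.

H(M,N) = −Σ p(x,y)·log₂ p(x,y) over all 6 cells.
  cell (r,α): −0.09·log₂0.09 = 0.3127
  cell (r,β): −0.03·log₂0.03 = 0.1518
  cell (r,γ): −0.02·log₂0.02 = 0.1129
  cell (s,α): −0.01·log₂0.01 = 0.0664
  cell (s,β): −0.71·log₂0.71 = 0.3508
  cell (s,γ): −0.14·log₂0.14 = 0.3971
Sum = 1.392 bits.

1.392 bits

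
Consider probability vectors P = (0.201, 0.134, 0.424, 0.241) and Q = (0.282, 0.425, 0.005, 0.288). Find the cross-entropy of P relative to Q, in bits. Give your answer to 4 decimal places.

H(P,Q) = −Σ p·log₂ q.
  −0.201·log₂(0.282) = 0.36707
  −0.134·log₂(0.425) = 0.16542
  −0.424·log₂(0.005) = 3.24100
  −0.241·log₂(0.288) = 0.43280
H(P,Q) = 4.2063 bits.

4.2063 bits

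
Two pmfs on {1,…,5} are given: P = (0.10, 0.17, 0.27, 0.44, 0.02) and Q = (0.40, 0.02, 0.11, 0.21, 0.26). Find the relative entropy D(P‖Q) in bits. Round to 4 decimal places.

1.0702 bits

D(P‖Q) = Σ p·log₂(p/q).
  0.10·log₂(0.10/0.40) = -0.20000
  0.17·log₂(0.17/0.02) = 0.52487
  0.27·log₂(0.27/0.11) = 0.34977
  0.44·log₂(0.44/0.21) = 0.46953
  0.02·log₂(0.02/0.26) = -0.07401
D(P‖Q) = 1.0702 bits.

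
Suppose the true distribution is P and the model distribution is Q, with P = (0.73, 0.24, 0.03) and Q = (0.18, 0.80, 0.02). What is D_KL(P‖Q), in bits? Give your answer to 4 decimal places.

1.0752 bits

D(P‖Q) = Σ p·log₂(p/q).
  0.73·log₂(0.73/0.18) = 1.47453
  0.24·log₂(0.24/0.80) = -0.41687
  0.03·log₂(0.03/0.02) = 0.01755
D(P‖Q) = 1.0752 bits.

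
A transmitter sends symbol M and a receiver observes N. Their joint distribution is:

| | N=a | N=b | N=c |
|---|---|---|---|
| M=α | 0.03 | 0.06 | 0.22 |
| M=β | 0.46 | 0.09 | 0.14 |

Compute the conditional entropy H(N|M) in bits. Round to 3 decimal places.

1.208 bits

Marginals: p(M) = (0.3100, 0.6900), p(N) = (0.4900, 0.1500, 0.3600).
H(N|M) = Σ p(M) · H(N|M=·).
  M=α: p=0.3100, H(N|M=α) = 1.1357
  M=β: p=0.6900, H(N|M=β) = 1.2402
Weighted sum = 1.208 bits.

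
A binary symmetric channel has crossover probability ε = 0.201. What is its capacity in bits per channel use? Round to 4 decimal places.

Binary symmetric channel: C = 1 − h₂(ε) where h₂ is the binary entropy function.
h₂(0.201) = −0.201·log₂0.201 − 0.799·log₂0.799 = 0.7239.
C = 1 − 0.7239 = 0.2761 bits per channel use.

0.2761 bits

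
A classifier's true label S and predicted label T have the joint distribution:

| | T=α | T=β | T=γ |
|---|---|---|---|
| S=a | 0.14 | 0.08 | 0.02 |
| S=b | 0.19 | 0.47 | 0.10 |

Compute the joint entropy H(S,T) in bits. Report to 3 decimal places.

2.101 bits

H(S,T) = −Σ p(x,y)·log₂ p(x,y) over all 6 cells.
  cell (a,α): −0.14·log₂0.14 = 0.3971
  cell (a,β): −0.08·log₂0.08 = 0.2915
  cell (a,γ): −0.02·log₂0.02 = 0.1129
  cell (b,α): −0.19·log₂0.19 = 0.4552
  cell (b,β): −0.47·log₂0.47 = 0.5120
  cell (b,γ): −0.10·log₂0.10 = 0.3322
Sum = 2.101 bits.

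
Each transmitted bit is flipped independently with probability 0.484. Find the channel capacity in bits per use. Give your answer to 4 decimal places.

0.0007 bits

Binary symmetric channel: C = 1 − h₂(ε) where h₂ is the binary entropy function.
h₂(0.484) = −0.484·log₂0.484 − 0.516·log₂0.516 = 0.9993.
C = 1 − 0.9993 = 0.0007 bits per channel use.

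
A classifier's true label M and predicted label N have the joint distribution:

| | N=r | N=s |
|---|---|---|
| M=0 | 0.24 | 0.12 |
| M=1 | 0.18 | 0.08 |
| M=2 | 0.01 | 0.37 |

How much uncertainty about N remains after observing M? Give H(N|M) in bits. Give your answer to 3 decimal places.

0.629 bits

Marginals: p(M) = (0.3600, 0.2600, 0.3800), p(N) = (0.4300, 0.5700).
H(N|M) = Σ p(M) · H(N|M=·).
  M=0: p=0.3600, H(N|M=0) = 0.9183
  M=1: p=0.2600, H(N|M=1) = 0.8905
  M=2: p=0.3800, H(N|M=2) = 0.1756
Weighted sum = 0.629 bits.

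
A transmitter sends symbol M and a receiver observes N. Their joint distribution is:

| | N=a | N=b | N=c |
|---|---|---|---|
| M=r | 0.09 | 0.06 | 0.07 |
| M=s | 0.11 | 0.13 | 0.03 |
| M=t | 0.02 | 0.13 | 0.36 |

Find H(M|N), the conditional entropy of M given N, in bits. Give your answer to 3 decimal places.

Chain rule: H(M|N) = H(M,N) − H(N).
Marginals: p(M) = (0.2200, 0.2700, 0.5100), p(N) = (0.2200, 0.3200, 0.4600).
H(M,N) = 2.7356 bits; H(N) = 1.5219 bits.
H(M|N) = 2.7356 − 1.5219 = 1.214 bits.

1.214 bits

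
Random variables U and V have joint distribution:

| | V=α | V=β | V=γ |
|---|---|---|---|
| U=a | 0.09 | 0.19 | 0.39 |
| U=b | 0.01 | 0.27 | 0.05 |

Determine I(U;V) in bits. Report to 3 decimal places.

0.193 bits

Marginals: p(U) = (0.6700, 0.3300), p(V) = (0.1000, 0.4600, 0.4400).
I(U;V) = H(U) + H(V) − H(U,V).
H(U) = 0.9149, H(V) = 1.3687, H(U,V) = 2.0902.
I(U;V) = 0.9149 + 1.3687 − 2.0902 = 0.193 bits.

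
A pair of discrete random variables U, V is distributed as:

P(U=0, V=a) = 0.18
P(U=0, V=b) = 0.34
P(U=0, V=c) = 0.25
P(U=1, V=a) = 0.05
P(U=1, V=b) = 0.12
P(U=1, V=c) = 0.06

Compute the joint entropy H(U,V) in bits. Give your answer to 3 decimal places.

H(U,V) = −Σ p(x,y)·log₂ p(x,y) over all 6 cells.
  cell (0,a): −0.18·log₂0.18 = 0.4453
  cell (0,b): −0.34·log₂0.34 = 0.5292
  cell (0,c): −0.25·log₂0.25 = 0.5000
  cell (1,a): −0.05·log₂0.05 = 0.2161
  cell (1,b): −0.12·log₂0.12 = 0.3671
  cell (1,c): −0.06·log₂0.06 = 0.2435
Sum = 2.301 bits.

2.301 bits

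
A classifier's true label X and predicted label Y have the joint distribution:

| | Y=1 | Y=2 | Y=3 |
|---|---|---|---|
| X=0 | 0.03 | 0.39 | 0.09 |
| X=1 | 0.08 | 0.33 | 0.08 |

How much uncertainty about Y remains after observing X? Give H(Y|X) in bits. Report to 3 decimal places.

Chain rule: H(Y|X) = H(X,Y) − H(X).
Marginals: p(X) = (0.5100, 0.4900), p(Y) = (0.1100, 0.7200, 0.1700).
H(X,Y) = 2.1051 bits; H(X) = 0.9997 bits.
H(Y|X) = 2.1051 − 0.9997 = 1.105 bits.

1.105 bits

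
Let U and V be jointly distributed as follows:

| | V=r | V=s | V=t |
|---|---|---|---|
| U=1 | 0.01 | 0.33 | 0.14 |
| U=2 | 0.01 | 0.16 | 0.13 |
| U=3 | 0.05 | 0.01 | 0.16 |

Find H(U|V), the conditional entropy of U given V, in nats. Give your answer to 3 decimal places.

0.885 nats

Marginals: p(U) = (0.4800, 0.3000, 0.2200), p(V) = (0.0700, 0.5000, 0.4300).
H(U|V) = Σ p(V) · H(U|V=·).
  V=r: p=0.0700, H(U|V=r) = 0.7963
  V=s: p=0.5000, H(U|V=s) = 0.7171
  V=t: p=0.4300, H(U|V=t) = 1.0949
Weighted sum = 0.885 nats.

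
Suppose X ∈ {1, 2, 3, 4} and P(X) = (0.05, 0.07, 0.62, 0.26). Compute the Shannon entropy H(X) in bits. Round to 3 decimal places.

H(X) = −Σ p·log₂ p.
  −(0.05)·log₂(0.05) = 0.2161
  −(0.07)·log₂(0.07) = 0.2686
  −(0.62)·log₂(0.62) = 0.4276
  −(0.26)·log₂(0.26) = 0.5053
Sum: 0.2161 + 0.2686 + 0.4276 + 0.5053 = 1.418 bits.

1.418 bits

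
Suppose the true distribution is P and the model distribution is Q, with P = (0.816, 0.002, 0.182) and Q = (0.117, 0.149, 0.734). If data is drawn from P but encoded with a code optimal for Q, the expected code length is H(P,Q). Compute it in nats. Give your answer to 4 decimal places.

H(P,Q) = −Σ p·ln q.
  −0.816·ln(0.117) = 1.75079
  −0.002·ln(0.149) = 0.00381
  −0.182·ln(0.734) = 0.05628
H(P,Q) = 1.8109 nats.

1.8109 nats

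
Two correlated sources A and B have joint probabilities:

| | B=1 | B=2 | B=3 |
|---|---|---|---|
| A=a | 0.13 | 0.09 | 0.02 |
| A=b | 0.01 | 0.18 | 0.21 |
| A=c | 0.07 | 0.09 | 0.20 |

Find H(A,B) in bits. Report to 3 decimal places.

H(A,B) = −Σ p(x,y)·log₂ p(x,y) over all 9 cells.
  cell (a,1): −0.13·log₂0.13 = 0.3826
  cell (a,2): −0.09·log₂0.09 = 0.3127
  cell (a,3): −0.02·log₂0.02 = 0.1129
  cell (b,1): −0.01·log₂0.01 = 0.0664
  cell (b,2): −0.18·log₂0.18 = 0.4453
  cell (b,3): −0.21·log₂0.21 = 0.4728
  cell (c,1): −0.07·log₂0.07 = 0.2686
  cell (c,2): −0.09·log₂0.09 = 0.3127
  cell (c,3): −0.20·log₂0.20 = 0.4644
Sum = 2.838 bits.

2.838 bits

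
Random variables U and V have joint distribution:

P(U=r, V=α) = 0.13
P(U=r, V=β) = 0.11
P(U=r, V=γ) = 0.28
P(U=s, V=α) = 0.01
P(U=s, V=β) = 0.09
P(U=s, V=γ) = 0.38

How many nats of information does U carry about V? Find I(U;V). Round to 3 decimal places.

Marginals: p(U) = (0.5200, 0.4800), p(V) = (0.1400, 0.2000, 0.6600).
I(U;V) = Σ p(x,y)·ln[p(x,y)/(p(x)p(y))].
  (r,α): 0.13·ln(1.7857) = 0.0754
  (r,β): 0.11·ln(1.0577) = 0.0062
  (r,γ): 0.28·ln(0.8159) = -0.0570
  (s,α): 0.01·ln(0.1488) = -0.0191
  (s,β): 0.09·ln(0.9375) = -0.0058
  (s,γ): 0.38·ln(1.1995) = 0.0691
Sum = 0.069 nats.

0.069 nats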